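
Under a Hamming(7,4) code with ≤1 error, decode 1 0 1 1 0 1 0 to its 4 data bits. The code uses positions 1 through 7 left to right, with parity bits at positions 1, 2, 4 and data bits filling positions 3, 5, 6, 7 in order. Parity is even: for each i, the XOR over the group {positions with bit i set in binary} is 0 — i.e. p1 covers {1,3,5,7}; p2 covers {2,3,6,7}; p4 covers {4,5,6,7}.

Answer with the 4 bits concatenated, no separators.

1010

s1 (pos 1,3,5,7): 1⊕1⊕0⊕0 = 0
s2 (pos 2,3,6,7): 0⊕1⊕1⊕0 = 0
s4 (pos 4,5,6,7): 1⊕0⊕1⊕0 = 0
Syndrome s4…s1 = 000 → no error.
Read data bits from positions 3,5,6,7: 1010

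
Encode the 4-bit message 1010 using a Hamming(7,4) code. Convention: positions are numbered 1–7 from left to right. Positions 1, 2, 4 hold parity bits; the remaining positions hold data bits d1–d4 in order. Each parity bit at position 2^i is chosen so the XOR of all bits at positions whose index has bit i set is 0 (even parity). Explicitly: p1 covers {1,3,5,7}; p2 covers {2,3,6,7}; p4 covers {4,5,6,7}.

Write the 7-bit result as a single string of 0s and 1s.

Place data at non-parity positions: p1 p2 1 p4 0 1 0
p1 (pos 1,3,5,7): XOR of data positions = 1⊕0⊕0 = 1
p2 (pos 2,3,6,7): XOR of data positions = 1⊕1⊕0 = 0
p4 (pos 4,5,6,7): XOR of data positions = 0⊕1⊕0 = 1
Codeword: 1011010

1011010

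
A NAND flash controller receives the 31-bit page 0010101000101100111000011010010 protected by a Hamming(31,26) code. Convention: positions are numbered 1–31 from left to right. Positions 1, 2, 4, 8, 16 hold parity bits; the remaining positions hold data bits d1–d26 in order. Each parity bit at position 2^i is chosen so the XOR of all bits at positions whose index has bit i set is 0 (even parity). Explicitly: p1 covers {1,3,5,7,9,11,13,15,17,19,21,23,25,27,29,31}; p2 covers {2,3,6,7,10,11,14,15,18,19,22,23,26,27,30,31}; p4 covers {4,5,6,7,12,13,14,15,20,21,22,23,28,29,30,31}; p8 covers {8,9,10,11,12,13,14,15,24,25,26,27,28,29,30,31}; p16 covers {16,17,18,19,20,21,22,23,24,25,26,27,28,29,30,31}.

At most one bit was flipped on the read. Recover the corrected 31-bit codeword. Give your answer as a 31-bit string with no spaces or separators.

s1 (pos 1,3,5,7,9,11,13,15,17,19,21,23,25,27,29,31): 0⊕1⊕1⊕1⊕0⊕1⊕1⊕0⊕1⊕1⊕0⊕0⊕1⊕1⊕0⊕0 = 1
s2 (pos 2,3,6,7,10,11,14,15,18,19,22,23,26,27,30,31): 0⊕1⊕0⊕1⊕0⊕1⊕1⊕0⊕1⊕1⊕0⊕0⊕0⊕1⊕1⊕0 = 0
s4 (pos 4,5,6,7,12,13,14,15,20,21,22,23,28,29,30,31): 0⊕1⊕0⊕1⊕0⊕1⊕1⊕0⊕0⊕0⊕0⊕0⊕0⊕0⊕1⊕0 = 1
s8 (pos 8,9,10,11,12,13,14,15,24,25,26,27,28,29,30,31): 0⊕0⊕0⊕1⊕0⊕1⊕1⊕0⊕1⊕1⊕0⊕1⊕0⊕0⊕1⊕0 = 1
s16 (pos 16,17,18,19,20,21,22,23,24,25,26,27,28,29,30,31): 0⊕1⊕1⊕1⊕0⊕0⊕0⊕0⊕1⊕1⊕0⊕1⊕0⊕0⊕1⊕0 = 1
Syndrome s16…s1 = 11101 → error at position 29.
Flip position 29: 0010101000101100111000011010010 → 0010101000101100111000011010110

0010101000101100111000011010110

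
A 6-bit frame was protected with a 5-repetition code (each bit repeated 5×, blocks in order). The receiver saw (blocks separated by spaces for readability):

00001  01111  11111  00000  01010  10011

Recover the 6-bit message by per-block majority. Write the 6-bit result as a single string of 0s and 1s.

Block 1 (00001): 1 one → 0
Block 2 (01111): 4 ones → 1
Block 3 (11111): 5 ones → 1
Block 4 (00000): 0 ones → 0
Block 5 (01010): 2 ones → 0
Block 6 (10011): 3 ones → 1

011001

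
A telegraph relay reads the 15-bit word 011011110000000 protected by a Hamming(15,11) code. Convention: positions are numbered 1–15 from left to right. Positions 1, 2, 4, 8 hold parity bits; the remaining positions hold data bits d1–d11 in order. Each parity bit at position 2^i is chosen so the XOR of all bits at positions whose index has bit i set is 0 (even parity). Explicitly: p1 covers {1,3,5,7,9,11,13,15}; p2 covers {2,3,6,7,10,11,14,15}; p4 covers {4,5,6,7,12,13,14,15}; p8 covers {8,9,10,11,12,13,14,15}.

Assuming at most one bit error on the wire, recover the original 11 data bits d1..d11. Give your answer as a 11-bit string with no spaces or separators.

s1 (pos 1,3,5,7,9,11,13,15): 0⊕1⊕1⊕1⊕0⊕0⊕0⊕0 = 1
s2 (pos 2,3,6,7,10,11,14,15): 1⊕1⊕1⊕1⊕0⊕0⊕0⊕0 = 0
s4 (pos 4,5,6,7,12,13,14,15): 0⊕1⊕1⊕1⊕0⊕0⊕0⊕0 = 1
s8 (pos 8,9,10,11,12,13,14,15): 1⊕0⊕0⊕0⊕0⊕0⊕0⊕0 = 1
Syndrome s8…s1 = 1101 → error at position 13.
Flip position 13: 011011110000000 → 011011110000100
Read data bits from positions 3,5,6,7,9,10,11,12,13,14,15: 11110000100

11110000100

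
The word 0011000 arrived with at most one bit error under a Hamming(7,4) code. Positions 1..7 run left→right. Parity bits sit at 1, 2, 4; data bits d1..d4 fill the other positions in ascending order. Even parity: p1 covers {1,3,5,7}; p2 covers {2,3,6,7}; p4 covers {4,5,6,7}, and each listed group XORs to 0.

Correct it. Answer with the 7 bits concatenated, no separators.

s1 (pos 1,3,5,7): 0⊕1⊕0⊕0 = 1
s2 (pos 2,3,6,7): 0⊕1⊕0⊕0 = 1
s4 (pos 4,5,6,7): 1⊕0⊕0⊕0 = 1
Syndrome s4…s1 = 111 → error at position 7.
Flip position 7: 0011000 → 0011001

0011001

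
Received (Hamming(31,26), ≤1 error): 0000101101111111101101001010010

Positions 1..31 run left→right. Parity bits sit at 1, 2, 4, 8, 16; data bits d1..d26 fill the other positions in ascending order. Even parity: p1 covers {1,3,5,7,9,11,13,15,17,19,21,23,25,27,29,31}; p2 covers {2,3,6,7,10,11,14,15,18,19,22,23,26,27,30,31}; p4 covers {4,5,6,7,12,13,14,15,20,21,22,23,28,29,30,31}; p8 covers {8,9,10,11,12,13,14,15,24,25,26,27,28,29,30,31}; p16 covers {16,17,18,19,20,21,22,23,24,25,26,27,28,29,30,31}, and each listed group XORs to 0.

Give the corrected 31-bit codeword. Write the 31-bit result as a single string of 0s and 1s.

0000100101111111101101001010010

s1 (pos 1,3,5,7,9,11,13,15,17,19,21,23,25,27,29,31): 0⊕0⊕1⊕1⊕0⊕1⊕1⊕1⊕1⊕1⊕0⊕0⊕1⊕1⊕0⊕0 = 1
s2 (pos 2,3,6,7,10,11,14,15,18,19,22,23,26,27,30,31): 0⊕0⊕0⊕1⊕1⊕1⊕1⊕1⊕0⊕1⊕1⊕0⊕0⊕1⊕1⊕0 = 1
s4 (pos 4,5,6,7,12,13,14,15,20,21,22,23,28,29,30,31): 0⊕1⊕0⊕1⊕1⊕1⊕1⊕1⊕1⊕0⊕1⊕0⊕0⊕0⊕1⊕0 = 1
s8 (pos 8,9,10,11,12,13,14,15,24,25,26,27,28,29,30,31): 1⊕0⊕1⊕1⊕1⊕1⊕1⊕1⊕0⊕1⊕0⊕1⊕0⊕0⊕1⊕0 = 0
s16 (pos 16,17,18,19,20,21,22,23,24,25,26,27,28,29,30,31): 1⊕1⊕0⊕1⊕1⊕0⊕1⊕0⊕0⊕1⊕0⊕1⊕0⊕0⊕1⊕0 = 0
Syndrome s16…s1 = 00111 → error at position 7.
Flip position 7: 0000101101111111101101001010010 → 0000100101111111101101001010010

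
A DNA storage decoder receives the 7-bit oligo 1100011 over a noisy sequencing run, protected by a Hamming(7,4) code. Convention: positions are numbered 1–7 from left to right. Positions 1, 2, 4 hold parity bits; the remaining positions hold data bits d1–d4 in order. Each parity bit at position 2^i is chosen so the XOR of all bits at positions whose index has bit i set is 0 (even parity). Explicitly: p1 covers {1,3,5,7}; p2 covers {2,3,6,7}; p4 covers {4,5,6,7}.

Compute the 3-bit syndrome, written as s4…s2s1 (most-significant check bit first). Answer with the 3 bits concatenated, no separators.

s1 (pos 1,3,5,7): 1⊕0⊕0⊕1 = 0
s2 (pos 2,3,6,7): 1⊕0⊕1⊕1 = 1
s4 (pos 4,5,6,7): 0⊕0⊕1⊕1 = 0
Syndrome s4…s1 = 010 → error at position 2.

010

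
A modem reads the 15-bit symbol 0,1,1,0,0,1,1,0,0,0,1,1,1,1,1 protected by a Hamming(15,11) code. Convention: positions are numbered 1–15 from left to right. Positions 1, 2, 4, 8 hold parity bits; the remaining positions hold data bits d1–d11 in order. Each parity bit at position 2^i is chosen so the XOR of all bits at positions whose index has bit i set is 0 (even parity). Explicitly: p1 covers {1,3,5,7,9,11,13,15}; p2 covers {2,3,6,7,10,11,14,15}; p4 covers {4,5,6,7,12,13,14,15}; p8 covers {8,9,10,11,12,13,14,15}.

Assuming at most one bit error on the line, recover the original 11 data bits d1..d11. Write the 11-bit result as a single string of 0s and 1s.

s1 (pos 1,3,5,7,9,11,13,15): 0⊕1⊕0⊕1⊕0⊕1⊕1⊕1 = 1
s2 (pos 2,3,6,7,10,11,14,15): 1⊕1⊕1⊕1⊕0⊕1⊕1⊕1 = 1
s4 (pos 4,5,6,7,12,13,14,15): 0⊕0⊕1⊕1⊕1⊕1⊕1⊕1 = 0
s8 (pos 8,9,10,11,12,13,14,15): 0⊕0⊕0⊕1⊕1⊕1⊕1⊕1 = 1
Syndrome s8…s1 = 1011 → error at position 11.
Flip position 11: 011001100011111 → 011001100001111
Read data bits from positions 3,5,6,7,9,10,11,12,13,14,15: 10110001111

10110001111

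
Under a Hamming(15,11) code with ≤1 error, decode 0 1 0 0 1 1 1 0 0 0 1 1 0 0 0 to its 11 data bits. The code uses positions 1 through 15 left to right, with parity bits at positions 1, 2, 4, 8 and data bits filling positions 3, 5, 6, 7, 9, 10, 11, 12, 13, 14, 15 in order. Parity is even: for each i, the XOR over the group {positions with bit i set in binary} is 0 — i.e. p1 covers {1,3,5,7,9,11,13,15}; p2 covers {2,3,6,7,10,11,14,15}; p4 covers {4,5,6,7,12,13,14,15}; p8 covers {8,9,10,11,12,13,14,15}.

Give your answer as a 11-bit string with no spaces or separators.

s1 (pos 1,3,5,7,9,11,13,15): 0⊕0⊕1⊕1⊕0⊕1⊕0⊕0 = 1
s2 (pos 2,3,6,7,10,11,14,15): 1⊕0⊕1⊕1⊕0⊕1⊕0⊕0 = 0
s4 (pos 4,5,6,7,12,13,14,15): 0⊕1⊕1⊕1⊕1⊕0⊕0⊕0 = 0
s8 (pos 8,9,10,11,12,13,14,15): 0⊕0⊕0⊕1⊕1⊕0⊕0⊕0 = 0
Syndrome s8…s1 = 0001 → error at position 1.
Flip position 1: 010011100011000 → 110011100011000
Read data bits from positions 3,5,6,7,9,10,11,12,13,14,15: 01110011000

01110011000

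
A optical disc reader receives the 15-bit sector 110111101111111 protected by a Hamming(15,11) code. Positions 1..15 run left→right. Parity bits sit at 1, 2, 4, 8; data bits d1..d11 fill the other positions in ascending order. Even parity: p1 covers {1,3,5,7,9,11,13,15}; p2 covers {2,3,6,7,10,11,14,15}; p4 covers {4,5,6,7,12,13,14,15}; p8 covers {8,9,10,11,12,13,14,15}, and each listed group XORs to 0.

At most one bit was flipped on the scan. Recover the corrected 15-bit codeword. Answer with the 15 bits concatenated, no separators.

s1 (pos 1,3,5,7,9,11,13,15): 1⊕0⊕1⊕1⊕1⊕1⊕1⊕1 = 1
s2 (pos 2,3,6,7,10,11,14,15): 1⊕0⊕1⊕1⊕1⊕1⊕1⊕1 = 1
s4 (pos 4,5,6,7,12,13,14,15): 1⊕1⊕1⊕1⊕1⊕1⊕1⊕1 = 0
s8 (pos 8,9,10,11,12,13,14,15): 0⊕1⊕1⊕1⊕1⊕1⊕1⊕1 = 1
Syndrome s8…s1 = 1011 → error at position 11.
Flip position 11: 110111101111111 → 110111101101111

110111101101111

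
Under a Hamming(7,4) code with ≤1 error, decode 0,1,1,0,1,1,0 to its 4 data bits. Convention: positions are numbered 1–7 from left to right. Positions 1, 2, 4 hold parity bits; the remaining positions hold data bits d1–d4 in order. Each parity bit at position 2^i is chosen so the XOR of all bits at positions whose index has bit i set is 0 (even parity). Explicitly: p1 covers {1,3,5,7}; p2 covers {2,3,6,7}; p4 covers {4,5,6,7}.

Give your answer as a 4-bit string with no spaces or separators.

s1 (pos 1,3,5,7): 0⊕1⊕1⊕0 = 0
s2 (pos 2,3,6,7): 1⊕1⊕1⊕0 = 1
s4 (pos 4,5,6,7): 0⊕1⊕1⊕0 = 0
Syndrome s4…s1 = 010 → error at position 2.
Flip position 2: 0110110 → 0010110
Read data bits from positions 3,5,6,7: 1110

1110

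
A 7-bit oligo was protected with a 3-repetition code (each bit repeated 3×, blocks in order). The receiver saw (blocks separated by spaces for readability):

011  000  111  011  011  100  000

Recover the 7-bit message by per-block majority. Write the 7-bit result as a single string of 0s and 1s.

Block 1 (011): 2 ones → 1
Block 2 (000): 0 ones → 0
Block 3 (111): 3 ones → 1
Block 4 (011): 2 ones → 1
Block 5 (011): 2 ones → 1
Block 6 (100): 1 one → 0
Block 7 (000): 0 ones → 0

1011100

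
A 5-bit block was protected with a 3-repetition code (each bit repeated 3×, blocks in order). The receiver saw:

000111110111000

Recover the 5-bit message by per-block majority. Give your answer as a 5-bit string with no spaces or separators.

01110

Block 1 (000): 0 ones → 0
Block 2 (111): 3 ones → 1
Block 3 (110): 2 ones → 1
Block 4 (111): 3 ones → 1
Block 5 (000): 0 ones → 0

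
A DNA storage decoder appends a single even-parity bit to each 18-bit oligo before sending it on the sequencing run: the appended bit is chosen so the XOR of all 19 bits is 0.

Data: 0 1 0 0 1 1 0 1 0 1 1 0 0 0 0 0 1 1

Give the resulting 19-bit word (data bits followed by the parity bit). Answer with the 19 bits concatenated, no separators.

0100110101100000110

XOR of the 18 data bits: 0⊕1⊕0⊕0⊕1⊕1⊕0⊕1⊕0⊕1⊕1⊕0⊕0⊕0⊕0⊕0⊕1⊕1 = 0
Parity bit = 0 (so all 19 bits XOR to 0).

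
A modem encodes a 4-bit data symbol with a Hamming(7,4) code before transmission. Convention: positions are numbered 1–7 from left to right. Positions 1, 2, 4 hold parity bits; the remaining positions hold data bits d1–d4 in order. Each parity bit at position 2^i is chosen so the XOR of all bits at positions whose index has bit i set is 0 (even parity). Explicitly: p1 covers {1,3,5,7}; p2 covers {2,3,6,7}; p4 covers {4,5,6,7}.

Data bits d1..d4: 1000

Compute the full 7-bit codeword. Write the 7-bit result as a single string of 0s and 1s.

Place data at non-parity positions: p1 p2 1 p4 0 0 0
p1 (pos 1,3,5,7): XOR of data positions = 1⊕0⊕0 = 1
p2 (pos 2,3,6,7): XOR of data positions = 1⊕0⊕0 = 1
p4 (pos 4,5,6,7): XOR of data positions = 0⊕0⊕0 = 0
Codeword: 1110000

1110000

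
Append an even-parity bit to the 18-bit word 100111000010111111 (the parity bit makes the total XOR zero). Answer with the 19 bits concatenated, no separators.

1001110000101111111

XOR of the 18 data bits: 1⊕0⊕0⊕1⊕1⊕1⊕0⊕0⊕0⊕0⊕1⊕0⊕1⊕1⊕1⊕1⊕1⊕1 = 1
Parity bit = 1 (so all 19 bits XOR to 0).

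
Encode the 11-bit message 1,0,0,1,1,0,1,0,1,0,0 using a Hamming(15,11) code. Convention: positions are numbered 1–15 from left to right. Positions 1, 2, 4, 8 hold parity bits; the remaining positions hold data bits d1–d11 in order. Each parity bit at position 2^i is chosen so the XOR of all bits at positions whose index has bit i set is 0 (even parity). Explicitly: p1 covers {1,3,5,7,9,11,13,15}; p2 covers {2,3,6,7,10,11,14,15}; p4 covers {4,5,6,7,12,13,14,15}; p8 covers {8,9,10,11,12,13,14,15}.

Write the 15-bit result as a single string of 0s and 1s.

111000111010100

Place data at non-parity positions: p1 p2 1 p4 0 0 1 p8 1 0 1 0 1 0 0
p1 (pos 1,3,5,7,9,11,13,15): XOR of data positions = 1⊕0⊕1⊕1⊕1⊕1⊕0 = 1
p2 (pos 2,3,6,7,10,11,14,15): XOR of data positions = 1⊕0⊕1⊕0⊕1⊕0⊕0 = 1
p4 (pos 4,5,6,7,12,13,14,15): XOR of data positions = 0⊕0⊕1⊕0⊕1⊕0⊕0 = 0
p8 (pos 8,9,10,11,12,13,14,15): XOR of data positions = 1⊕0⊕1⊕0⊕1⊕0⊕0 = 1
Codeword: 111000111010100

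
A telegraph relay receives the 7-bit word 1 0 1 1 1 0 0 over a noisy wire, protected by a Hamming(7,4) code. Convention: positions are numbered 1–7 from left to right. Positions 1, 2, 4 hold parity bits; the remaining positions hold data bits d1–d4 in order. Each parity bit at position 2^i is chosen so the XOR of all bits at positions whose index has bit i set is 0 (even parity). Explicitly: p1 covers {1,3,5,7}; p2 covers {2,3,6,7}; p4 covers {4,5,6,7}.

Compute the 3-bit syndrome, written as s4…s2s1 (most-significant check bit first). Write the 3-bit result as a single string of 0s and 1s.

011

s1 (pos 1,3,5,7): 1⊕1⊕1⊕0 = 1
s2 (pos 2,3,6,7): 0⊕1⊕0⊕0 = 1
s4 (pos 4,5,6,7): 1⊕1⊕0⊕0 = 0
Syndrome s4…s1 = 011 → error at position 3.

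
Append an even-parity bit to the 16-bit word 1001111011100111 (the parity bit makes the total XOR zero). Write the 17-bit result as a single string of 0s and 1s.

10011110111001111

XOR of the 16 data bits: 1⊕0⊕0⊕1⊕1⊕1⊕1⊕0⊕1⊕1⊕1⊕0⊕0⊕1⊕1⊕1 = 1
Parity bit = 1 (so all 17 bits XOR to 0).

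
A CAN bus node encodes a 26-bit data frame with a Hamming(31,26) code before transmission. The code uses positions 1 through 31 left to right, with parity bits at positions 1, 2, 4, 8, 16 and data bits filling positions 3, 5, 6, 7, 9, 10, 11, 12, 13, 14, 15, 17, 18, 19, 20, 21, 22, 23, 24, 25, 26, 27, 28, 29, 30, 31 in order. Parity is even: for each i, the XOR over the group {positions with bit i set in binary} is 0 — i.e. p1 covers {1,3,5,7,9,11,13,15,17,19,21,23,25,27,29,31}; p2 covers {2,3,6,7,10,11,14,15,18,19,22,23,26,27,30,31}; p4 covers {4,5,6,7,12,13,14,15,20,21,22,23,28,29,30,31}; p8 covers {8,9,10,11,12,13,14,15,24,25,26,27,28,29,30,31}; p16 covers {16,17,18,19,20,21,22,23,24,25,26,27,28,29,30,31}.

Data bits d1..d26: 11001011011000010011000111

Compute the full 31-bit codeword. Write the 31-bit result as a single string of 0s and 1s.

1010100010110110000010011000111

Place data at non-parity positions: p1 p2 1 p4 1 0 0 p8 1 0 1 1 0 1 1 p16 0 0 0 0 1 0 0 1 1 0 0 0 1 1 1
p1 (pos 1,3,5,7,9,11,13,15,17,19,21,23,25,27,29,31): XOR of data positions = 1⊕1⊕0⊕1⊕1⊕0⊕1⊕0⊕0⊕1⊕0⊕1⊕0⊕1⊕1 = 1
p2 (pos 2,3,6,7,10,11,14,15,18,19,22,23,26,27,30,31): XOR of data positions = 1⊕0⊕0⊕0⊕1⊕1⊕1⊕0⊕0⊕0⊕0⊕0⊕0⊕1⊕1 = 0
p4 (pos 4,5,6,7,12,13,14,15,20,21,22,23,28,29,30,31): XOR of data positions = 1⊕0⊕0⊕1⊕0⊕1⊕1⊕0⊕1⊕0⊕0⊕0⊕1⊕1⊕1 = 0
p8 (pos 8,9,10,11,12,13,14,15,24,25,26,27,28,29,30,31): XOR of data positions = 1⊕0⊕1⊕1⊕0⊕1⊕1⊕1⊕1⊕0⊕0⊕0⊕1⊕1⊕1 = 0
p16 (pos 16,17,18,19,20,21,22,23,24,25,26,27,28,29,30,31): XOR of data positions = 0⊕0⊕0⊕0⊕1⊕0⊕0⊕1⊕1⊕0⊕0⊕0⊕1⊕1⊕1 = 0
Codeword: 1010100010110110000010011000111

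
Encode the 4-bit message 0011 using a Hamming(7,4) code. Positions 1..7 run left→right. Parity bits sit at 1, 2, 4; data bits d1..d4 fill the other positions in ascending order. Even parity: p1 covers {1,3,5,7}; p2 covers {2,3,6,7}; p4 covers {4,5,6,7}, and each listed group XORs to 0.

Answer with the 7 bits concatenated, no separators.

Place data at non-parity positions: p1 p2 0 p4 0 1 1
p1 (pos 1,3,5,7): XOR of data positions = 0⊕0⊕1 = 1
p2 (pos 2,3,6,7): XOR of data positions = 0⊕1⊕1 = 0
p4 (pos 4,5,6,7): XOR of data positions = 0⊕1⊕1 = 0
Codeword: 1000011

1000011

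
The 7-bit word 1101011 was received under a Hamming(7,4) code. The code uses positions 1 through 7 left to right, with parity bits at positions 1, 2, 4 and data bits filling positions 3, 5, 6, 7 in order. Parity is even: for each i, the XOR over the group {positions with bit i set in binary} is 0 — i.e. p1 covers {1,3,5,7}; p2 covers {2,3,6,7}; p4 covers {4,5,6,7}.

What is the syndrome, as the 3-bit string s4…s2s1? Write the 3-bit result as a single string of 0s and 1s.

110

s1 (pos 1,3,5,7): 1⊕0⊕0⊕1 = 0
s2 (pos 2,3,6,7): 1⊕0⊕1⊕1 = 1
s4 (pos 4,5,6,7): 1⊕0⊕1⊕1 = 1
Syndrome s4…s1 = 110 → error at position 6.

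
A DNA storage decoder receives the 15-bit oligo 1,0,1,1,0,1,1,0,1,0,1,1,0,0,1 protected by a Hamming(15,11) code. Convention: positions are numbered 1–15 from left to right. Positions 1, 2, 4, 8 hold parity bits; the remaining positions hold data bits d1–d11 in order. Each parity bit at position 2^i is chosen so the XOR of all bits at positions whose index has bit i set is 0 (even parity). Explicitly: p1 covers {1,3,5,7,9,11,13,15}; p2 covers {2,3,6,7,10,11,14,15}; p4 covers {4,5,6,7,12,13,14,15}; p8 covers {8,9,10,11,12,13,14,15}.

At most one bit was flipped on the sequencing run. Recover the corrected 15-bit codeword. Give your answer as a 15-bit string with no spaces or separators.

s1 (pos 1,3,5,7,9,11,13,15): 1⊕1⊕0⊕1⊕1⊕1⊕0⊕1 = 0
s2 (pos 2,3,6,7,10,11,14,15): 0⊕1⊕1⊕1⊕0⊕1⊕0⊕1 = 1
s4 (pos 4,5,6,7,12,13,14,15): 1⊕0⊕1⊕1⊕1⊕0⊕0⊕1 = 1
s8 (pos 8,9,10,11,12,13,14,15): 0⊕1⊕0⊕1⊕1⊕0⊕0⊕1 = 0
Syndrome s8…s1 = 0110 → error at position 6.
Flip position 6: 101101101011001 → 101100101011001

101100101011001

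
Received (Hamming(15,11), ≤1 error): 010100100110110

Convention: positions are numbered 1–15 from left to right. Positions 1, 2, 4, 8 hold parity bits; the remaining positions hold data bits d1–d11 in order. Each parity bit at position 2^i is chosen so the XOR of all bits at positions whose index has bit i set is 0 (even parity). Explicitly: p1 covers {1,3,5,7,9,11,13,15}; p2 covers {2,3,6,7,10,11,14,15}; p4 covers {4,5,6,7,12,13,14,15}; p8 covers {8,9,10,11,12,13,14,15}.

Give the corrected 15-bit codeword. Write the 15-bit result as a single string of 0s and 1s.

011100100110110

s1 (pos 1,3,5,7,9,11,13,15): 0⊕0⊕0⊕1⊕0⊕1⊕1⊕0 = 1
s2 (pos 2,3,6,7,10,11,14,15): 1⊕0⊕0⊕1⊕1⊕1⊕1⊕0 = 1
s4 (pos 4,5,6,7,12,13,14,15): 1⊕0⊕0⊕1⊕0⊕1⊕1⊕0 = 0
s8 (pos 8,9,10,11,12,13,14,15): 0⊕0⊕1⊕1⊕0⊕1⊕1⊕0 = 0
Syndrome s8…s1 = 0011 → error at position 3.
Flip position 3: 010100100110110 → 011100100110110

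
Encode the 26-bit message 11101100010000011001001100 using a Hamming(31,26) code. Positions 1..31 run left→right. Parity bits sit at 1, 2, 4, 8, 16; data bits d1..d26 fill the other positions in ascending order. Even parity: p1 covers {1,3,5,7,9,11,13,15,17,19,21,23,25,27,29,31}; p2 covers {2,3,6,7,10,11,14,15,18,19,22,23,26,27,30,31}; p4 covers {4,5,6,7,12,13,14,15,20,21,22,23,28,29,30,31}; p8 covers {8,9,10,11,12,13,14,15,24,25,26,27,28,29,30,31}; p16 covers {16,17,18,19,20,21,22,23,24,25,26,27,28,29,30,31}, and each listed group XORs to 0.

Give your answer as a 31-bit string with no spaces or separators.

Place data at non-parity positions: p1 p2 1 p4 1 1 0 p8 1 1 0 0 0 1 0 p16 0 0 0 0 1 1 0 0 1 0 0 1 1 0 0
p1 (pos 1,3,5,7,9,11,13,15,17,19,21,23,25,27,29,31): XOR of data positions = 1⊕1⊕0⊕1⊕0⊕0⊕0⊕0⊕0⊕1⊕0⊕1⊕0⊕1⊕0 = 0
p2 (pos 2,3,6,7,10,11,14,15,18,19,22,23,26,27,30,31): XOR of data positions = 1⊕1⊕0⊕1⊕0⊕1⊕0⊕0⊕0⊕1⊕0⊕0⊕0⊕0⊕0 = 1
p4 (pos 4,5,6,7,12,13,14,15,20,21,22,23,28,29,30,31): XOR of data positions = 1⊕1⊕0⊕0⊕0⊕1⊕0⊕0⊕1⊕1⊕0⊕1⊕1⊕0⊕0 = 1
p8 (pos 8,9,10,11,12,13,14,15,24,25,26,27,28,29,30,31): XOR of data positions = 1⊕1⊕0⊕0⊕0⊕1⊕0⊕0⊕1⊕0⊕0⊕1⊕1⊕0⊕0 = 0
p16 (pos 16,17,18,19,20,21,22,23,24,25,26,27,28,29,30,31): XOR of data positions = 0⊕0⊕0⊕0⊕1⊕1⊕0⊕0⊕1⊕0⊕0⊕1⊕1⊕0⊕0 = 1
Codeword: 0111110011000101000011001001100

0111110011000101000011001001100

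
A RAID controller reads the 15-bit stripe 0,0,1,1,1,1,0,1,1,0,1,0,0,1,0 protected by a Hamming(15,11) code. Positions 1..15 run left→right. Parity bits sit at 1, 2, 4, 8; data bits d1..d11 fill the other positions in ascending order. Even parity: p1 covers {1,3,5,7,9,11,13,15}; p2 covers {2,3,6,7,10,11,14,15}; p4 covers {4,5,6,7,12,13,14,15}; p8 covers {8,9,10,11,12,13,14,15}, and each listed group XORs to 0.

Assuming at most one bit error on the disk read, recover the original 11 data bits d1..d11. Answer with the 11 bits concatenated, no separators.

s1 (pos 1,3,5,7,9,11,13,15): 0⊕1⊕1⊕0⊕1⊕1⊕0⊕0 = 0
s2 (pos 2,3,6,7,10,11,14,15): 0⊕1⊕1⊕0⊕0⊕1⊕1⊕0 = 0
s4 (pos 4,5,6,7,12,13,14,15): 1⊕1⊕1⊕0⊕0⊕0⊕1⊕0 = 0
s8 (pos 8,9,10,11,12,13,14,15): 1⊕1⊕0⊕1⊕0⊕0⊕1⊕0 = 0
Syndrome s8…s1 = 0000 → no error.
Read data bits from positions 3,5,6,7,9,10,11,12,13,14,15: 11101010010

11101010010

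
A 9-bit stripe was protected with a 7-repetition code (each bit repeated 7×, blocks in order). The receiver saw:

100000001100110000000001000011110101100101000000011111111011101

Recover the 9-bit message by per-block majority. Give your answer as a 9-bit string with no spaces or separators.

010011011

Block 1 (1000000): 1 one → 0
Block 2 (0110011): 4 ones → 1
Block 3 (0000000): 0 ones → 0
Block 4 (0010000): 1 one → 0
Block 5 (1111010): 5 ones → 1
Block 6 (1100101): 4 ones → 1
Block 7 (0000000): 0 ones → 0
Block 8 (1111111): 7 ones → 1
Block 9 (1011101): 5 ones → 1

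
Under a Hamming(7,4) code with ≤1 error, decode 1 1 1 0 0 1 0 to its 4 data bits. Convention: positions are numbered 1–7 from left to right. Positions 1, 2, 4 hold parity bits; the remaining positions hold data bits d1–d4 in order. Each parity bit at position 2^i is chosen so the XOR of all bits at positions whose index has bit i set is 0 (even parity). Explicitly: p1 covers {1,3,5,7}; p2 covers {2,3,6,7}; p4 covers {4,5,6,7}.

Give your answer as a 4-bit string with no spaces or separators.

s1 (pos 1,3,5,7): 1⊕1⊕0⊕0 = 0
s2 (pos 2,3,6,7): 1⊕1⊕1⊕0 = 1
s4 (pos 4,5,6,7): 0⊕0⊕1⊕0 = 1
Syndrome s4…s1 = 110 → error at position 6.
Flip position 6: 1110010 → 1110000
Read data bits from positions 3,5,6,7: 1000

1000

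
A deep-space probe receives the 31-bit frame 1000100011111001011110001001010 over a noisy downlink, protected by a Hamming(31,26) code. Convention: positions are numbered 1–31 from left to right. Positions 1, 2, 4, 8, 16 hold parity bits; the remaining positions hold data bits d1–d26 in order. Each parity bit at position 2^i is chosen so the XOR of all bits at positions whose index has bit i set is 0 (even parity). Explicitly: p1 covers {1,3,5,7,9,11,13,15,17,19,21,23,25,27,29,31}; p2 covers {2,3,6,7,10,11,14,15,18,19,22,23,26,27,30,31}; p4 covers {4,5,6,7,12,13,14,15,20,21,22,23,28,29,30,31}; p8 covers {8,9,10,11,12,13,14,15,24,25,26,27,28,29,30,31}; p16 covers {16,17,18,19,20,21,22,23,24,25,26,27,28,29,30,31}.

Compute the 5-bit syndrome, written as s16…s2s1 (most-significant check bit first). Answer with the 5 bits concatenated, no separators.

s1 (pos 1,3,5,7,9,11,13,15,17,19,21,23,25,27,29,31): 1⊕0⊕1⊕0⊕1⊕1⊕1⊕0⊕0⊕1⊕1⊕0⊕1⊕0⊕0⊕0 = 0
s2 (pos 2,3,6,7,10,11,14,15,18,19,22,23,26,27,30,31): 0⊕0⊕0⊕0⊕1⊕1⊕0⊕0⊕1⊕1⊕0⊕0⊕0⊕0⊕1⊕0 = 1
s4 (pos 4,5,6,7,12,13,14,15,20,21,22,23,28,29,30,31): 0⊕1⊕0⊕0⊕1⊕1⊕0⊕0⊕1⊕1⊕0⊕0⊕1⊕0⊕1⊕0 = 1
s8 (pos 8,9,10,11,12,13,14,15,24,25,26,27,28,29,30,31): 0⊕1⊕1⊕1⊕1⊕1⊕0⊕0⊕0⊕1⊕0⊕0⊕1⊕0⊕1⊕0 = 0
s16 (pos 16,17,18,19,20,21,22,23,24,25,26,27,28,29,30,31): 1⊕0⊕1⊕1⊕1⊕1⊕0⊕0⊕0⊕1⊕0⊕0⊕1⊕0⊕1⊕0 = 0
Syndrome s16…s1 = 00110 → error at position 6.

00110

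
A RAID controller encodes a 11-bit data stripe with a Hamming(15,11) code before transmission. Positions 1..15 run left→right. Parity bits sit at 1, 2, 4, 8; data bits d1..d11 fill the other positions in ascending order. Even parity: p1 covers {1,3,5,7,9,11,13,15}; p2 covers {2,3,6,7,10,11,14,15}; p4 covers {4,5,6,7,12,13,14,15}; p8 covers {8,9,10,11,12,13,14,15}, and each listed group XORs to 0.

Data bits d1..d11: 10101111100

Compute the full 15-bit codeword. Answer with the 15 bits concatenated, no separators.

001101011111100

Place data at non-parity positions: p1 p2 1 p4 0 1 0 p8 1 1 1 1 1 0 0
p1 (pos 1,3,5,7,9,11,13,15): XOR of data positions = 1⊕0⊕0⊕1⊕1⊕1⊕0 = 0
p2 (pos 2,3,6,7,10,11,14,15): XOR of data positions = 1⊕1⊕0⊕1⊕1⊕0⊕0 = 0
p4 (pos 4,5,6,7,12,13,14,15): XOR of data positions = 0⊕1⊕0⊕1⊕1⊕0⊕0 = 1
p8 (pos 8,9,10,11,12,13,14,15): XOR of data positions = 1⊕1⊕1⊕1⊕1⊕0⊕0 = 1
Codeword: 001101011111100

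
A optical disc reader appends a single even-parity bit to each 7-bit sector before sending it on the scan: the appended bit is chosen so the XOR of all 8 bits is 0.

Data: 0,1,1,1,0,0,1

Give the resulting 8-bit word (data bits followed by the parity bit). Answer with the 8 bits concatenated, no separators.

XOR of the 7 data bits: 0⊕1⊕1⊕1⊕0⊕0⊕1 = 0
Parity bit = 0 (so all 8 bits XOR to 0).

01110010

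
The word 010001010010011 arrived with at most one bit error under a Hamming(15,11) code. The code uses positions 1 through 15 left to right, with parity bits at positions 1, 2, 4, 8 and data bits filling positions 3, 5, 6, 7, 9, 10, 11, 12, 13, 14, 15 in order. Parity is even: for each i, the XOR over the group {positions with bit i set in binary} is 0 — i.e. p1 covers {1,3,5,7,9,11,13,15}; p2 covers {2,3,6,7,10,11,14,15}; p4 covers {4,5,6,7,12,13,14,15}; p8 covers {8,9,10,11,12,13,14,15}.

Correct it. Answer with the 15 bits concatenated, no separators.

010000010010011

s1 (pos 1,3,5,7,9,11,13,15): 0⊕0⊕0⊕0⊕0⊕1⊕0⊕1 = 0
s2 (pos 2,3,6,7,10,11,14,15): 1⊕0⊕1⊕0⊕0⊕1⊕1⊕1 = 1
s4 (pos 4,5,6,7,12,13,14,15): 0⊕0⊕1⊕0⊕0⊕0⊕1⊕1 = 1
s8 (pos 8,9,10,11,12,13,14,15): 1⊕0⊕0⊕1⊕0⊕0⊕1⊕1 = 0
Syndrome s8…s1 = 0110 → error at position 6.
Flip position 6: 010001010010011 → 010000010010011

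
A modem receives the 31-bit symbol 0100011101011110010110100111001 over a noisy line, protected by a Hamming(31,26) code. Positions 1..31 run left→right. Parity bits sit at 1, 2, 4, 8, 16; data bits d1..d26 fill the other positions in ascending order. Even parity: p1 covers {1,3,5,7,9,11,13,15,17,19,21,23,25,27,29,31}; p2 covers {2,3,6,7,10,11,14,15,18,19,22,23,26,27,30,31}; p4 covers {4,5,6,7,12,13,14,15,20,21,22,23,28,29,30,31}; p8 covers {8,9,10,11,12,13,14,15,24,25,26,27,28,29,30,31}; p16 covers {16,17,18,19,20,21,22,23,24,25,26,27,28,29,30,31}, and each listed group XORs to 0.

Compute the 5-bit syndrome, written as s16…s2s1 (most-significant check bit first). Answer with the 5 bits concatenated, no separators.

00111

s1 (pos 1,3,5,7,9,11,13,15,17,19,21,23,25,27,29,31): 0⊕0⊕0⊕1⊕0⊕0⊕1⊕1⊕0⊕0⊕1⊕1⊕0⊕1⊕0⊕1 = 1
s2 (pos 2,3,6,7,10,11,14,15,18,19,22,23,26,27,30,31): 1⊕0⊕1⊕1⊕1⊕0⊕1⊕1⊕1⊕0⊕0⊕1⊕1⊕1⊕0⊕1 = 1
s4 (pos 4,5,6,7,12,13,14,15,20,21,22,23,28,29,30,31): 0⊕0⊕1⊕1⊕1⊕1⊕1⊕1⊕1⊕1⊕0⊕1⊕1⊕0⊕0⊕1 = 1
s8 (pos 8,9,10,11,12,13,14,15,24,25,26,27,28,29,30,31): 1⊕0⊕1⊕0⊕1⊕1⊕1⊕1⊕0⊕0⊕1⊕1⊕1⊕0⊕0⊕1 = 0
s16 (pos 16,17,18,19,20,21,22,23,24,25,26,27,28,29,30,31): 0⊕0⊕1⊕0⊕1⊕1⊕0⊕1⊕0⊕0⊕1⊕1⊕1⊕0⊕0⊕1 = 0
Syndrome s16…s1 = 00111 → error at position 7.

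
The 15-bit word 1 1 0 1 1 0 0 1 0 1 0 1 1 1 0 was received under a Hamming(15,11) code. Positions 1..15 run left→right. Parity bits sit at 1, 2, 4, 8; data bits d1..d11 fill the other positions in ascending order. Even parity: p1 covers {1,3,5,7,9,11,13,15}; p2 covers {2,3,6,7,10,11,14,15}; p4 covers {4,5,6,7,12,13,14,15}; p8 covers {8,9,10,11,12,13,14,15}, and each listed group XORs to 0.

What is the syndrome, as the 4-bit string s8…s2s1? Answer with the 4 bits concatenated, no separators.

s1 (pos 1,3,5,7,9,11,13,15): 1⊕0⊕1⊕0⊕0⊕0⊕1⊕0 = 1
s2 (pos 2,3,6,7,10,11,14,15): 1⊕0⊕0⊕0⊕1⊕0⊕1⊕0 = 1
s4 (pos 4,5,6,7,12,13,14,15): 1⊕1⊕0⊕0⊕1⊕1⊕1⊕0 = 1
s8 (pos 8,9,10,11,12,13,14,15): 1⊕0⊕1⊕0⊕1⊕1⊕1⊕0 = 1
Syndrome s8…s1 = 1111 → error at position 15.

1111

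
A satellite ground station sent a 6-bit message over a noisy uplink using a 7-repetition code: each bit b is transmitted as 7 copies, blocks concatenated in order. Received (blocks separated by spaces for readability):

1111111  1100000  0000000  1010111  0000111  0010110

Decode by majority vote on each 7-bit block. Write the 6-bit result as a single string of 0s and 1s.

Block 1 (1111111): 7 ones → 1
Block 2 (1100000): 2 ones → 0
Block 3 (0000000): 0 ones → 0
Block 4 (1010111): 5 ones → 1
Block 5 (0000111): 3 ones → 0
Block 6 (0010110): 3 ones → 0

100100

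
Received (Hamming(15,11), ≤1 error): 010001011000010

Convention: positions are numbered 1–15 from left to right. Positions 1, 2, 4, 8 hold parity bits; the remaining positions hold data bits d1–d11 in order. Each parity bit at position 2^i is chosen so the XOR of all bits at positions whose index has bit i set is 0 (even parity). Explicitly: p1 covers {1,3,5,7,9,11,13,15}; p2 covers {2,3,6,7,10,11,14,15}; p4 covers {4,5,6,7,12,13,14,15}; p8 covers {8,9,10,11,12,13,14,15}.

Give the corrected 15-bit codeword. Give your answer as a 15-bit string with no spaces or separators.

s1 (pos 1,3,5,7,9,11,13,15): 0⊕0⊕0⊕0⊕1⊕0⊕0⊕0 = 1
s2 (pos 2,3,6,7,10,11,14,15): 1⊕0⊕1⊕0⊕0⊕0⊕1⊕0 = 1
s4 (pos 4,5,6,7,12,13,14,15): 0⊕0⊕1⊕0⊕0⊕0⊕1⊕0 = 0
s8 (pos 8,9,10,11,12,13,14,15): 1⊕1⊕0⊕0⊕0⊕0⊕1⊕0 = 1
Syndrome s8…s1 = 1011 → error at position 11.
Flip position 11: 010001011000010 → 010001011010010

010001011010010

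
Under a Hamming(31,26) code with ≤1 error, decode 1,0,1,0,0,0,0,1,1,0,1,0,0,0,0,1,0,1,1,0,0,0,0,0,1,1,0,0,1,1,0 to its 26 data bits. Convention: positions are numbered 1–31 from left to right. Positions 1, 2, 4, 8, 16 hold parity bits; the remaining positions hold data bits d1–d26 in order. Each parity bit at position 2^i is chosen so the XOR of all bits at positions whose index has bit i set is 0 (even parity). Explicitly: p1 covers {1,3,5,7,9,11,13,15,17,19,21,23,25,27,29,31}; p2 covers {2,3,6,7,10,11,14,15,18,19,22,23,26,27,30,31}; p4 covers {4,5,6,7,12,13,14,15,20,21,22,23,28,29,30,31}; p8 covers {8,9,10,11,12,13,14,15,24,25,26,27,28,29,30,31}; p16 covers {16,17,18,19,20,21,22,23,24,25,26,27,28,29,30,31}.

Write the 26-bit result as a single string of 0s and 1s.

10001010000011000000100110

s1 (pos 1,3,5,7,9,11,13,15,17,19,21,23,25,27,29,31): 1⊕1⊕0⊕0⊕1⊕1⊕0⊕0⊕0⊕1⊕0⊕0⊕1⊕0⊕1⊕0 = 1
s2 (pos 2,3,6,7,10,11,14,15,18,19,22,23,26,27,30,31): 0⊕1⊕0⊕0⊕0⊕1⊕0⊕0⊕1⊕1⊕0⊕0⊕1⊕0⊕1⊕0 = 0
s4 (pos 4,5,6,7,12,13,14,15,20,21,22,23,28,29,30,31): 0⊕0⊕0⊕0⊕0⊕0⊕0⊕0⊕0⊕0⊕0⊕0⊕0⊕1⊕1⊕0 = 0
s8 (pos 8,9,10,11,12,13,14,15,24,25,26,27,28,29,30,31): 1⊕1⊕0⊕1⊕0⊕0⊕0⊕0⊕0⊕1⊕1⊕0⊕0⊕1⊕1⊕0 = 1
s16 (pos 16,17,18,19,20,21,22,23,24,25,26,27,28,29,30,31): 1⊕0⊕1⊕1⊕0⊕0⊕0⊕0⊕0⊕1⊕1⊕0⊕0⊕1⊕1⊕0 = 1
Syndrome s16…s1 = 11001 → error at position 25.
Flip position 25: 1010000110100001011000001100110 → 1010000110100001011000000100110
Read data bits from positions 3,5,6,7,9,10,11,12,13,14,15,17,18,19,20,21,22,23,24,25,26,27,28,29,30,31: 10001010000011000000100110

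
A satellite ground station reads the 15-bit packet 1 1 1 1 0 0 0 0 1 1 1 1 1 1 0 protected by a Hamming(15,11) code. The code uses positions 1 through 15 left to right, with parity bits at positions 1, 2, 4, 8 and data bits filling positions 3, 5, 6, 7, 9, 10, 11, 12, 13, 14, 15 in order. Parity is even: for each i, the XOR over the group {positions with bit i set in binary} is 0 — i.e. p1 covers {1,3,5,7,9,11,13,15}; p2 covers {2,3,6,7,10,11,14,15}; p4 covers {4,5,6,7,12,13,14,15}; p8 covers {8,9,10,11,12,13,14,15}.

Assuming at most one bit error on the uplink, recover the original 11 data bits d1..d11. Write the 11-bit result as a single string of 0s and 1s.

00001111110

s1 (pos 1,3,5,7,9,11,13,15): 1⊕1⊕0⊕0⊕1⊕1⊕1⊕0 = 1
s2 (pos 2,3,6,7,10,11,14,15): 1⊕1⊕0⊕0⊕1⊕1⊕1⊕0 = 1
s4 (pos 4,5,6,7,12,13,14,15): 1⊕0⊕0⊕0⊕1⊕1⊕1⊕0 = 0
s8 (pos 8,9,10,11,12,13,14,15): 0⊕1⊕1⊕1⊕1⊕1⊕1⊕0 = 0
Syndrome s8…s1 = 0011 → error at position 3.
Flip position 3: 111100001111110 → 110100001111110
Read data bits from positions 3,5,6,7,9,10,11,12,13,14,15: 00001111110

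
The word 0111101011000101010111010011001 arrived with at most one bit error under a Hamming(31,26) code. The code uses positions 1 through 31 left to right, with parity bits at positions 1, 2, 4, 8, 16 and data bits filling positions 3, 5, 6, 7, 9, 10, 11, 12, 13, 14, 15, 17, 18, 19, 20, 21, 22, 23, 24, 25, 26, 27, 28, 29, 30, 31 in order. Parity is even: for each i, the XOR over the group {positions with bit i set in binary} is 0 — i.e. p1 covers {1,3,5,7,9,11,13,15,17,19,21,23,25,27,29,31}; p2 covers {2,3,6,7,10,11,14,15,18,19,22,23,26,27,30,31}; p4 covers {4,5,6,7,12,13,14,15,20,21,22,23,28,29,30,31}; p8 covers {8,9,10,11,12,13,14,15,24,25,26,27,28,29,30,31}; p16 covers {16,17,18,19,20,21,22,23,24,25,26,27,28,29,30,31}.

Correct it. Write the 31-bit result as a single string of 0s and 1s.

0111101011000101010111010011000

s1 (pos 1,3,5,7,9,11,13,15,17,19,21,23,25,27,29,31): 0⊕1⊕1⊕1⊕1⊕0⊕0⊕0⊕0⊕0⊕1⊕0⊕0⊕1⊕0⊕1 = 1
s2 (pos 2,3,6,7,10,11,14,15,18,19,22,23,26,27,30,31): 1⊕1⊕0⊕1⊕1⊕0⊕1⊕0⊕1⊕0⊕1⊕0⊕0⊕1⊕0⊕1 = 1
s4 (pos 4,5,6,7,12,13,14,15,20,21,22,23,28,29,30,31): 1⊕1⊕0⊕1⊕0⊕0⊕1⊕0⊕1⊕1⊕1⊕0⊕1⊕0⊕0⊕1 = 1
s8 (pos 8,9,10,11,12,13,14,15,24,25,26,27,28,29,30,31): 0⊕1⊕1⊕0⊕0⊕0⊕1⊕0⊕1⊕0⊕0⊕1⊕1⊕0⊕0⊕1 = 1
s16 (pos 16,17,18,19,20,21,22,23,24,25,26,27,28,29,30,31): 1⊕0⊕1⊕0⊕1⊕1⊕1⊕0⊕1⊕0⊕0⊕1⊕1⊕0⊕0⊕1 = 1
Syndrome s16…s1 = 11111 → error at position 31.
Flip position 31: 0111101011000101010111010011001 → 0111101011000101010111010011000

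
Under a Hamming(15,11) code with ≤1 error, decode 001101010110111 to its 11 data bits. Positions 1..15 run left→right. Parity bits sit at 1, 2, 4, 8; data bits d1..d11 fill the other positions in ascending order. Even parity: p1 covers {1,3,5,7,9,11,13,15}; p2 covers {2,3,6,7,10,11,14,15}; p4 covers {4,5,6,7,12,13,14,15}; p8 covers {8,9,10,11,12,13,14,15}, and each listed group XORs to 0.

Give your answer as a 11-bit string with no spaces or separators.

10100110111

s1 (pos 1,3,5,7,9,11,13,15): 0⊕1⊕0⊕0⊕0⊕1⊕1⊕1 = 0
s2 (pos 2,3,6,7,10,11,14,15): 0⊕1⊕1⊕0⊕1⊕1⊕1⊕1 = 0
s4 (pos 4,5,6,7,12,13,14,15): 1⊕0⊕1⊕0⊕0⊕1⊕1⊕1 = 1
s8 (pos 8,9,10,11,12,13,14,15): 1⊕0⊕1⊕1⊕0⊕1⊕1⊕1 = 0
Syndrome s8…s1 = 0100 → error at position 4.
Flip position 4: 001101010110111 → 001001010110111
Read data bits from positions 3,5,6,7,9,10,11,12,13,14,15: 10100110111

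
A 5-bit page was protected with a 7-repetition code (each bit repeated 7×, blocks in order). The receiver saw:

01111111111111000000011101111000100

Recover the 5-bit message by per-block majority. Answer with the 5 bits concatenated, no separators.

11010

Block 1 (0111111): 6 ones → 1
Block 2 (1111111): 7 ones → 1
Block 3 (0000000): 0 ones → 0
Block 4 (1110111): 6 ones → 1
Block 5 (1000100): 2 ones → 0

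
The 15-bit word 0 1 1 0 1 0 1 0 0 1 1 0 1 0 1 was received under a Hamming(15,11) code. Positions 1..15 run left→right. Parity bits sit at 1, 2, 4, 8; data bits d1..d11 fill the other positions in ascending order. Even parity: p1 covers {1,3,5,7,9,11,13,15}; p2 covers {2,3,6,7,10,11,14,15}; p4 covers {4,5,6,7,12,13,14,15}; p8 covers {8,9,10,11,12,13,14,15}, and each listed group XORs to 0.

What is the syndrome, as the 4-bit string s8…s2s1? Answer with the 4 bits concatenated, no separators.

0000

s1 (pos 1,3,5,7,9,11,13,15): 0⊕1⊕1⊕1⊕0⊕1⊕1⊕1 = 0
s2 (pos 2,3,6,7,10,11,14,15): 1⊕1⊕0⊕1⊕1⊕1⊕0⊕1 = 0
s4 (pos 4,5,6,7,12,13,14,15): 0⊕1⊕0⊕1⊕0⊕1⊕0⊕1 = 0
s8 (pos 8,9,10,11,12,13,14,15): 0⊕0⊕1⊕1⊕0⊕1⊕0⊕1 = 0
Syndrome s8…s1 = 0000 → no error.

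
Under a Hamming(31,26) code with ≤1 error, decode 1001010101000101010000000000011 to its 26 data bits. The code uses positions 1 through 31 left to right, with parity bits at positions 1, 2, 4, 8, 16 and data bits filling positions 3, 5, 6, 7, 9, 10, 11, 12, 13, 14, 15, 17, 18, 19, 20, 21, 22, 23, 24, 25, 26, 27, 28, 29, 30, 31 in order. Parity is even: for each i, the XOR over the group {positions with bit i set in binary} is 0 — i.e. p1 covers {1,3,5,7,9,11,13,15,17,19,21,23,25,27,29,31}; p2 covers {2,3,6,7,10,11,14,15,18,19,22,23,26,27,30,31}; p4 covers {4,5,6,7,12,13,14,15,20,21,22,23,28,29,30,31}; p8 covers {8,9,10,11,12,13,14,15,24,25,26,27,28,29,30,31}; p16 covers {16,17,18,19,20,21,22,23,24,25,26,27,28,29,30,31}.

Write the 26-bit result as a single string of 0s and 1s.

s1 (pos 1,3,5,7,9,11,13,15,17,19,21,23,25,27,29,31): 1⊕0⊕0⊕0⊕0⊕0⊕0⊕0⊕0⊕0⊕0⊕0⊕0⊕0⊕0⊕1 = 0
s2 (pos 2,3,6,7,10,11,14,15,18,19,22,23,26,27,30,31): 0⊕0⊕1⊕0⊕1⊕0⊕1⊕0⊕1⊕0⊕0⊕0⊕0⊕0⊕1⊕1 = 0
s4 (pos 4,5,6,7,12,13,14,15,20,21,22,23,28,29,30,31): 1⊕0⊕1⊕0⊕0⊕0⊕1⊕0⊕0⊕0⊕0⊕0⊕0⊕0⊕1⊕1 = 1
s8 (pos 8,9,10,11,12,13,14,15,24,25,26,27,28,29,30,31): 1⊕0⊕1⊕0⊕0⊕0⊕1⊕0⊕0⊕0⊕0⊕0⊕0⊕0⊕1⊕1 = 1
s16 (pos 16,17,18,19,20,21,22,23,24,25,26,27,28,29,30,31): 1⊕0⊕1⊕0⊕0⊕0⊕0⊕0⊕0⊕0⊕0⊕0⊕0⊕0⊕1⊕1 = 0
Syndrome s16…s1 = 01100 → error at position 12.
Flip position 12: 1001010101000101010000000000011 → 1001010101010101010000000000011
Read data bits from positions 3,5,6,7,9,10,11,12,13,14,15,17,18,19,20,21,22,23,24,25,26,27,28,29,30,31: 00100101010010000000000011

00100101010010000000000011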